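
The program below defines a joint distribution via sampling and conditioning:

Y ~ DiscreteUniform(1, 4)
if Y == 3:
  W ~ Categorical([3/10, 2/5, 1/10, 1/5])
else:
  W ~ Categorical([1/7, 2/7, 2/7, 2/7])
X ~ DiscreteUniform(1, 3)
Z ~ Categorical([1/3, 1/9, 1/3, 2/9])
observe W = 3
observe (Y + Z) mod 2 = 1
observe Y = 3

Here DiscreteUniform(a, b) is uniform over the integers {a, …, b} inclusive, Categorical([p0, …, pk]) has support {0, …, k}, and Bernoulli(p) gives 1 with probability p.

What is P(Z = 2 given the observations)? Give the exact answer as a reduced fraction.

P(Z = 2 | obs) = 1/2

Enumerate traces; 6 have nonzero weight after conditioning:
  (Y=3, W=3, X=1, Z=0) weight 1/180
  (Y=3, W=3, X=1, Z=2) weight 1/180
  (Y=3, W=3, X=2, Z=0) weight 1/180
  (Y=3, W=3, X=2, Z=2) weight 1/180
  (Y=3, W=3, X=3, Z=0) weight 1/180
  (Y=3, W=3, X=3, Z=2) weight 1/180
Group by Z:
  weight(Z=0) = 1/60
  weight(Z=2) = 1/60
Total weight = 1/60 + 1/60 = 1/30
P(Z=0 | obs) = 1/60 / 1/30 = 1/2
P(Z=2 | obs) = 1/60 / 1/30 = 1/2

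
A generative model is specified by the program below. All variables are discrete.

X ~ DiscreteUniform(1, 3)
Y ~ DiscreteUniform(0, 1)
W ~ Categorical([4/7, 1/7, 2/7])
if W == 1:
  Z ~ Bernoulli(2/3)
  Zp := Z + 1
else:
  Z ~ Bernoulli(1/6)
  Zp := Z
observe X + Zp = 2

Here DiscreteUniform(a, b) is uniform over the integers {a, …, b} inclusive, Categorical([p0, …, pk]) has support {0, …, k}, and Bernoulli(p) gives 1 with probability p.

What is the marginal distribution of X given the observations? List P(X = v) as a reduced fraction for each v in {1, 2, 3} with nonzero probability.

Enumerate traces; 10 have nonzero weight after conditioning:
  (X=1, Y=0, W=0, Z=1) weight 1/63
  (X=1, Y=0, W=1, Z=0) weight 1/126
  (X=1, Y=0, W=2, Z=1) weight 1/126
  (X=1, Y=1, W=0, Z=1) weight 1/63
  (X=1, Y=1, W=1, Z=0) weight 1/126
  (X=1, Y=1, W=2, Z=1) weight 1/126
  (X=2, Y=0, W=0, Z=0) weight 5/63
  (X=2, Y=0, W=2, Z=0) weight 5/126
  … 2 more
Group by X:
  weight(X=1) = 4/63
  weight(X=2) = 5/21
Total weight = 4/63 + 5/21 = 19/63
P(X=1 | obs) = 4/63 / 19/63 = 4/19
P(X=2 | obs) = 5/21 / 19/63 = 15/19

P(X=1) = 4/19, P(X=2) = 15/19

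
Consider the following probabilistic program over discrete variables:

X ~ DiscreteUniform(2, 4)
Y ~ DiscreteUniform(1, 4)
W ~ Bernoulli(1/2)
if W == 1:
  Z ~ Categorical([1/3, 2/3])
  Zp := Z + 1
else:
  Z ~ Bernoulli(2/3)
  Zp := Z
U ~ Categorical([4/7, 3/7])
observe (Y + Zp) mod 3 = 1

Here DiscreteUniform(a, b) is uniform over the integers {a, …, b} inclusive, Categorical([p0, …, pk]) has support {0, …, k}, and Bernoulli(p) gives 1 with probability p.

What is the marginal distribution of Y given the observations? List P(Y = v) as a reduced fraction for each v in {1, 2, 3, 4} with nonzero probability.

P(Y=1) = 1/7, P(Y=2) = 2/7, P(Y=3) = 3/7, P(Y=4) = 1/7

Enumerate traces; 30 have nonzero weight after conditioning:
  (X=2, Y=1, W=0, Z=0, U=0) weight 1/126
  (X=2, Y=1, W=0, Z=0, U=1) weight 1/168
  (X=2, Y=2, W=1, Z=1, U=0) weight 1/63
  (X=2, Y=2, W=1, Z=1, U=1) weight 1/84
  (X=2, Y=3, W=0, Z=1, U=0) weight 1/63
  (X=2, Y=3, W=0, Z=1, U=1) weight 1/84
  (X=2, Y=3, W=1, Z=0, U=0) weight 1/126
  (X=2, Y=3, W=1, Z=0, U=1) weight 1/168
  (X=2, Y=4, W=0, Z=0, U=0) weight 1/126
  … 21 more
Group by Y:
  weight(Y=1) = 1/24
  weight(Y=2) = 1/12
  weight(Y=3) = 1/8
  weight(Y=4) = 1/24
Total weight = 1/24 + 1/12 + 1/8 + 1/24 = 7/24
P(Y=1 | obs) = 1/24 / 7/24 = 1/7
P(Y=2 | obs) = 1/12 / 7/24 = 2/7
P(Y=3 | obs) = 1/8 / 7/24 = 3/7
P(Y=4 | obs) = 1/24 / 7/24 = 1/7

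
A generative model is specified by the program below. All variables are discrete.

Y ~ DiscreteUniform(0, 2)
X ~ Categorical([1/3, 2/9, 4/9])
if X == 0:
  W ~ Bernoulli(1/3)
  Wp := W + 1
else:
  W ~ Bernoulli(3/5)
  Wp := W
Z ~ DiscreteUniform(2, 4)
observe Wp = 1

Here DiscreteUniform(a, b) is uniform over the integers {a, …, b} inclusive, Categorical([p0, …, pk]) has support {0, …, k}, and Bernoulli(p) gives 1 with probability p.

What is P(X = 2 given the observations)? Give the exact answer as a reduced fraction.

P(X = 2 | obs) = 3/7

Enumerate traces; 27 have nonzero weight after conditioning:
  (Y=0, X=0, W=0, Z=2) weight 2/81
  (Y=0, X=0, W=0, Z=3) weight 2/81
  (Y=0, X=0, W=0, Z=4) weight 2/81
  (Y=0, X=1, W=1, Z=2) weight 2/135
  (Y=0, X=1, W=1, Z=3) weight 2/135
  (Y=0, X=1, W=1, Z=4) weight 2/135
  (Y=0, X=2, W=1, Z=2) weight 4/135
  (Y=0, X=2, W=1, Z=3) weight 4/135
  … 19 more
Group by X:
  weight(X=0) = 2/9
  weight(X=1) = 2/15
  weight(X=2) = 4/15
Total weight = 2/9 + 2/15 + 4/15 = 28/45
P(X=0 | obs) = 2/9 / 28/45 = 5/14
P(X=1 | obs) = 2/15 / 28/45 = 3/14
P(X=2 | obs) = 4/15 / 28/45 = 3/7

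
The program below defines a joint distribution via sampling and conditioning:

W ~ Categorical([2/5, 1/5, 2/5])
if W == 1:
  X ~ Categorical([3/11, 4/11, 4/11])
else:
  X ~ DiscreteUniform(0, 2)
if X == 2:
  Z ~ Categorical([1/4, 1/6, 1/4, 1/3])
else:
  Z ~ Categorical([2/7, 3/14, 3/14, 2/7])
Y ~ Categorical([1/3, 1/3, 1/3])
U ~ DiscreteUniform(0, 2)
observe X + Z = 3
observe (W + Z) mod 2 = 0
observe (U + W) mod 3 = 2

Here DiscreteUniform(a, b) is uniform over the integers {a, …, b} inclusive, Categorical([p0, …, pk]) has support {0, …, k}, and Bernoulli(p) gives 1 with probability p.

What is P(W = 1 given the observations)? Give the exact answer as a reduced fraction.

P(W = 1 | obs) = 16/49

Enumerate traces; 12 have nonzero weight after conditioning:
  (W=0, X=1, Z=2, Y=0, U=2) weight 1/315
  (W=0, X=1, Z=2, Y=1, U=2) weight 1/315
  (W=0, X=1, Z=2, Y=2, U=2) weight 1/315
  (W=1, X=0, Z=3, Y=0, U=1) weight 2/1155
  (W=1, X=0, Z=3, Y=1, U=1) weight 2/1155
  (W=1, X=0, Z=3, Y=2, U=1) weight 2/1155
  (W=1, X=2, Z=1, Y=0, U=1) weight 2/1485
  (W=1, X=2, Z=1, Y=1, U=1) weight 2/1485
  (W=2, X=1, Z=2, Y=0, U=0) weight 1/315
  … 3 more
Group by W:
  weight(W=0) = 1/105
  weight(W=1) = 32/3465
  weight(W=2) = 1/105
Total weight = 1/105 + 32/3465 + 1/105 = 14/495
P(W=0 | obs) = 1/105 / 14/495 = 33/98
P(W=1 | obs) = 32/3465 / 14/495 = 16/49
P(W=2 | obs) = 1/105 / 14/495 = 33/98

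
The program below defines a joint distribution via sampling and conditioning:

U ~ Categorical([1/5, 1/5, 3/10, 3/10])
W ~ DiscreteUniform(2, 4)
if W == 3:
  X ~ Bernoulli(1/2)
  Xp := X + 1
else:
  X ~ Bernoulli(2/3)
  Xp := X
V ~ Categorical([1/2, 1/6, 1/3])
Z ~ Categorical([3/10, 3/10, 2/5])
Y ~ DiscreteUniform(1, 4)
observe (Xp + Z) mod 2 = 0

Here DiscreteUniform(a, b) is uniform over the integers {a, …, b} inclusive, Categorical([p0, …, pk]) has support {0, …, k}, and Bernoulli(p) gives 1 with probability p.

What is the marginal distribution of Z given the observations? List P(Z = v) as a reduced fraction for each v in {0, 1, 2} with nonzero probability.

Enumerate traces; 432 have nonzero weight after conditioning:
  (U=0, W=2, X=0, V=0, Z=0, Y=1) weight 1/1200
  (U=0, W=2, X=0, V=0, Z=0, Y=2) weight 1/1200
  (U=0, W=2, X=0, V=0, Z=0, Y=3) weight 1/1200
  (U=0, W=2, X=0, V=0, Z=0, Y=4) weight 1/1200
  (U=0, W=2, X=0, V=0, Z=2, Y=1) weight 1/900
  (U=0, W=2, X=0, V=0, Z=2, Y=2) weight 1/900
  (U=0, W=2, X=0, V=0, Z=2, Y=3) weight 1/900
  (U=0, W=2, X=0, V=0, Z=2, Y=4) weight 1/900
  (U=0, W=2, X=1, V=0, Z=1, Y=1) weight 1/600
  … 423 more
Group by Z:
  weight(Z=0) = 7/60
  weight(Z=1) = 11/60
  weight(Z=2) = 7/45
Total weight = 7/60 + 11/60 + 7/45 = 41/90
P(Z=0 | obs) = 7/60 / 41/90 = 21/82
P(Z=1 | obs) = 11/60 / 41/90 = 33/82
P(Z=2 | obs) = 7/45 / 41/90 = 14/41

P(Z=0) = 21/82, P(Z=1) = 33/82, P(Z=2) = 14/41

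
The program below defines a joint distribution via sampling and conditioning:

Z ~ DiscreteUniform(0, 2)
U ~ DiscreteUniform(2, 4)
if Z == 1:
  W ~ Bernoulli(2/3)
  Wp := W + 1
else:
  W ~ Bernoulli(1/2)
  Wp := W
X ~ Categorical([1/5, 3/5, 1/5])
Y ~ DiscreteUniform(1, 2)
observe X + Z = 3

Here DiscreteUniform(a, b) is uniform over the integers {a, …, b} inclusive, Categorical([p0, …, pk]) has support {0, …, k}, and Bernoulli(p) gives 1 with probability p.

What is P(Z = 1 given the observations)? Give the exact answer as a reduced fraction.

P(Z = 1 | obs) = 1/4

Enumerate traces; 24 have nonzero weight after conditioning:
  (Z=1, U=2, W=0, X=2, Y=1) weight 1/270
  (Z=1, U=2, W=0, X=2, Y=2) weight 1/270
  (Z=1, U=2, W=1, X=2, Y=1) weight 1/135
  (Z=1, U=2, W=1, X=2, Y=2) weight 1/135
  (Z=1, U=3, W=0, X=2, Y=1) weight 1/270
  (Z=1, U=3, W=0, X=2, Y=2) weight 1/270
  (Z=1, U=3, W=1, X=2, Y=1) weight 1/135
  (Z=1, U=3, W=1, X=2, Y=2) weight 1/135
  (Z=2, U=2, W=0, X=1, Y=1) weight 1/60
  … 15 more
Group by Z:
  weight(Z=1) = 1/15
  weight(Z=2) = 1/5
Total weight = 1/15 + 1/5 = 4/15
P(Z=1 | obs) = 1/15 / 4/15 = 1/4
P(Z=2 | obs) = 1/5 / 4/15 = 3/4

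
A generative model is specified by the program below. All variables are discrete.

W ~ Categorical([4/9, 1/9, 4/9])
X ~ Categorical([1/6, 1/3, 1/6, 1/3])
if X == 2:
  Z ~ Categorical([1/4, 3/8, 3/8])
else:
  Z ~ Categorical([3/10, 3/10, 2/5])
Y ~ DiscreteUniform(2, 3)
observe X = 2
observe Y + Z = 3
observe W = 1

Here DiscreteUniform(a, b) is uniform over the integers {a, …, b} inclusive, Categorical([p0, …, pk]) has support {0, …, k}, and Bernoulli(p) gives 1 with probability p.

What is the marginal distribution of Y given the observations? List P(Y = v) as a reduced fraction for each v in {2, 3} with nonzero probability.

Enumerate traces; 2 have nonzero weight after conditioning:
  (W=1, X=2, Z=0, Y=3) weight 1/432
  (W=1, X=2, Z=1, Y=2) weight 1/288
Group by Y:
  weight(Y=2) = 1/288
  weight(Y=3) = 1/432
Total weight = 1/288 + 1/432 = 5/864
P(Y=2 | obs) = 1/288 / 5/864 = 3/5
P(Y=3 | obs) = 1/432 / 5/864 = 2/5

P(Y=2) = 3/5, P(Y=3) = 2/5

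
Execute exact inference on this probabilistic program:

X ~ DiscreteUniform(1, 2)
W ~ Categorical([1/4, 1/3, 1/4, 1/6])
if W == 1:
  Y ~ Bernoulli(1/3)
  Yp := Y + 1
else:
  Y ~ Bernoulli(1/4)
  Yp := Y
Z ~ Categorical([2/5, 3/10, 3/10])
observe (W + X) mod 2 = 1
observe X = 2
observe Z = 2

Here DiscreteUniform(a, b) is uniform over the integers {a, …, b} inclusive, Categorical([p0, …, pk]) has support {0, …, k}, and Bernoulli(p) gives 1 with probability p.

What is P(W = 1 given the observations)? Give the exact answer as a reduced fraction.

Enumerate traces; 4 have nonzero weight after conditioning:
  (X=2, W=1, Y=0, Z=2) weight 1/30
  (X=2, W=1, Y=1, Z=2) weight 1/60
  (X=2, W=3, Y=0, Z=2) weight 3/160
  (X=2, W=3, Y=1, Z=2) weight 1/160
Group by W:
  weight(W=1) = 1/20
  weight(W=3) = 1/40
Total weight = 1/20 + 1/40 = 3/40
P(W=1 | obs) = 1/20 / 3/40 = 2/3
P(W=3 | obs) = 1/40 / 3/40 = 1/3

P(W = 1 | obs) = 2/3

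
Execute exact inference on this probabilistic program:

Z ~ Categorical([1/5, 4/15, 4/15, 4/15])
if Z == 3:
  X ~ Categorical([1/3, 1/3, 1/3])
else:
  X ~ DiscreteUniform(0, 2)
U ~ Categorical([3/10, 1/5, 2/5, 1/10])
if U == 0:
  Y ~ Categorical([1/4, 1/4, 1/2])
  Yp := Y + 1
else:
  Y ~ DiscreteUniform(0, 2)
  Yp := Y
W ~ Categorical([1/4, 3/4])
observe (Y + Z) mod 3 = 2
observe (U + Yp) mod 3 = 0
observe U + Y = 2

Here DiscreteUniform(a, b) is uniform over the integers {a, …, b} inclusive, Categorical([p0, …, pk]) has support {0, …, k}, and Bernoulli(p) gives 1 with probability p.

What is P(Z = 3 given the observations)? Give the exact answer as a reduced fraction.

P(Z = 3 | obs) = 4/7

Enumerate traces; 12 have nonzero weight after conditioning:
  (Z=0, X=0, U=0, Y=2, W=0) weight 1/400
  (Z=0, X=0, U=0, Y=2, W=1) weight 3/400
  (Z=0, X=1, U=0, Y=2, W=0) weight 1/400
  (Z=0, X=1, U=0, Y=2, W=1) weight 3/400
  (Z=0, X=2, U=0, Y=2, W=0) weight 1/400
  (Z=0, X=2, U=0, Y=2, W=1) weight 3/400
  (Z=3, X=0, U=0, Y=2, W=0) weight 1/300
  (Z=3, X=0, U=0, Y=2, W=1) weight 1/100
  … 4 more
Group by Z:
  weight(Z=0) = 3/100
  weight(Z=3) = 1/25
Total weight = 3/100 + 1/25 = 7/100
P(Z=0 | obs) = 3/100 / 7/100 = 3/7
P(Z=3 | obs) = 1/25 / 7/100 = 4/7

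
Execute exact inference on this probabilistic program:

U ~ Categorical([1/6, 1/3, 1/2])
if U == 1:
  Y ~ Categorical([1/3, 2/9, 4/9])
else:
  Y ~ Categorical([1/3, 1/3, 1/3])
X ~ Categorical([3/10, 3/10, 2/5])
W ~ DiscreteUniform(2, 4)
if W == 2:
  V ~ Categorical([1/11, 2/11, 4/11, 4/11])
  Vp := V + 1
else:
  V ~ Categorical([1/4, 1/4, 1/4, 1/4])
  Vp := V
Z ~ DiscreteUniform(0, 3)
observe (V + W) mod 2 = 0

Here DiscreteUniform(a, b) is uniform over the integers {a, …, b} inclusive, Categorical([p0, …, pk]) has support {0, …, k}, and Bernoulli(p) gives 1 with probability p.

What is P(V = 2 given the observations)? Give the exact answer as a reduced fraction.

Enumerate traces; 648 have nonzero weight after conditioning:
  (U=0, Y=0, X=0, W=2, V=0, Z=0) weight 1/7920
  (U=0, Y=0, X=0, W=2, V=0, Z=1) weight 1/7920
  (U=0, Y=0, X=0, W=2, V=0, Z=2) weight 1/7920
  (U=0, Y=0, X=0, W=2, V=0, Z=3) weight 1/7920
  (U=0, Y=0, X=0, W=2, V=2, Z=0) weight 1/1980
  (U=0, Y=0, X=0, W=2, V=2, Z=1) weight 1/1980
  (U=0, Y=0, X=0, W=2, V=2, Z=2) weight 1/1980
  (U=0, Y=0, X=0, W=2, V=2, Z=3) weight 1/1980
  (U=0, Y=0, X=0, W=3, V=1, Z=0) weight 1/2880
  (U=0, Y=0, X=0, W=3, V=3, Z=0) weight 1/2880
  … 638 more
Group by V:
  weight(V=0) = 5/44
  weight(V=1) = 1/12
  weight(V=2) = 9/44
  weight(V=3) = 1/12
Total weight = 5/44 + 1/12 + 9/44 + 1/12 = 16/33
P(V=0 | obs) = 5/44 / 16/33 = 15/64
P(V=1 | obs) = 1/12 / 16/33 = 11/64
P(V=2 | obs) = 9/44 / 16/33 = 27/64
P(V=3 | obs) = 1/12 / 16/33 = 11/64

P(V = 2 | obs) = 27/64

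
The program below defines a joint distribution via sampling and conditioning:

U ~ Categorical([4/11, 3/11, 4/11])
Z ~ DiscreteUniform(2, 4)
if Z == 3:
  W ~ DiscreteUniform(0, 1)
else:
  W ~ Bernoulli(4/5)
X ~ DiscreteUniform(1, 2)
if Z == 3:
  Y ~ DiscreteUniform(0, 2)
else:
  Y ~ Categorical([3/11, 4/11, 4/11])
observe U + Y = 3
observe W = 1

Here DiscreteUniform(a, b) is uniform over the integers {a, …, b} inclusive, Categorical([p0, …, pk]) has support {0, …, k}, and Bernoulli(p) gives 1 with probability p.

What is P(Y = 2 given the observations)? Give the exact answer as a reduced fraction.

P(Y = 2 | obs) = 3/7

Enumerate traces; 12 have nonzero weight after conditioning:
  (U=1, Z=2, W=1, X=1, Y=2) weight 8/605
  (U=1, Z=2, W=1, X=2, Y=2) weight 8/605
  (U=1, Z=3, W=1, X=1, Y=2) weight 1/132
  (U=1, Z=3, W=1, X=2, Y=2) weight 1/132
  (U=1, Z=4, W=1, X=1, Y=2) weight 8/605
  (U=1, Z=4, W=1, X=2, Y=2) weight 8/605
  (U=2, Z=2, W=1, X=1, Y=1) weight 32/1815
  (U=2, Z=2, W=1, X=2, Y=1) weight 32/1815
  … 4 more
Group by Y:
  weight(Y=1) = 494/5445
  weight(Y=2) = 247/3630
Total weight = 494/5445 + 247/3630 = 1729/10890
P(Y=1 | obs) = 494/5445 / 1729/10890 = 4/7
P(Y=2 | obs) = 247/3630 / 1729/10890 = 3/7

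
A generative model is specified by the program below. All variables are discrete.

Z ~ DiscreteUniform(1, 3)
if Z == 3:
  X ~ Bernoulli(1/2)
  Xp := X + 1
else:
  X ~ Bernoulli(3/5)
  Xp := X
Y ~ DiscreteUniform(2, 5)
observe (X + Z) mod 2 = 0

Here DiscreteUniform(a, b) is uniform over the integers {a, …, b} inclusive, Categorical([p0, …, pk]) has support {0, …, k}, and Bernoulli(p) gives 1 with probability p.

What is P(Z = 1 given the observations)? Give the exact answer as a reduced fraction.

P(Z = 1 | obs) = 2/5

Enumerate traces; 12 have nonzero weight after conditioning:
  (Z=1, X=1, Y=2) weight 1/20
  (Z=1, X=1, Y=3) weight 1/20
  (Z=1, X=1, Y=4) weight 1/20
  (Z=1, X=1, Y=5) weight 1/20
  (Z=2, X=0, Y=2) weight 1/30
  (Z=2, X=0, Y=3) weight 1/30
  (Z=2, X=0, Y=4) weight 1/30
  (Z=2, X=0, Y=5) weight 1/30
  (Z=3, X=1, Y=2) weight 1/24
  … 3 more
Group by Z:
  weight(Z=1) = 1/5
  weight(Z=2) = 2/15
  weight(Z=3) = 1/6
Total weight = 1/5 + 2/15 + 1/6 = 1/2
P(Z=1 | obs) = 1/5 / 1/2 = 2/5
P(Z=2 | obs) = 2/15 / 1/2 = 4/15
P(Z=3 | obs) = 1/6 / 1/2 = 1/3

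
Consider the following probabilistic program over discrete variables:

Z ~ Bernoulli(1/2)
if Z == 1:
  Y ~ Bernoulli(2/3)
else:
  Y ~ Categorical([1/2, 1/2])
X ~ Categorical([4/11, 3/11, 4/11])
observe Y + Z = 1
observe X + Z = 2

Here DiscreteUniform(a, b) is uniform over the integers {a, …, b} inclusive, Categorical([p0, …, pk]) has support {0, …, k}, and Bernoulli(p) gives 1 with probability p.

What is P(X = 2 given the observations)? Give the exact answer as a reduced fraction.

P(X = 2 | obs) = 2/3

Enumerate traces; 2 have nonzero weight after conditioning:
  (Z=0, Y=1, X=2) weight 1/11
  (Z=1, Y=0, X=1) weight 1/22
Group by X:
  weight(X=1) = 1/22
  weight(X=2) = 1/11
Total weight = 1/22 + 1/11 = 3/22
P(X=1 | obs) = 1/22 / 3/22 = 1/3
P(X=2 | obs) = 1/11 / 3/22 = 2/3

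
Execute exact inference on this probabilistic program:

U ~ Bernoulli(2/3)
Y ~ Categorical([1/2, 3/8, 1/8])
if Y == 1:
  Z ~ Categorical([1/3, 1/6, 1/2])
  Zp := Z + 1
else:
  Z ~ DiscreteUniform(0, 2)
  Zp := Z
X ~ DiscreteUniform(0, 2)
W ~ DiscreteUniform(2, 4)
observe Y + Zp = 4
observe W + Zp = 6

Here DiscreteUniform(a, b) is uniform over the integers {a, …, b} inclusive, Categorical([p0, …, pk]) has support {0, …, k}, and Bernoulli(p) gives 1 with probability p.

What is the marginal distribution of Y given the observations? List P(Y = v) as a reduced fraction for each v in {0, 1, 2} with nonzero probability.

P(Y=1) = 9/11, P(Y=2) = 2/11

Enumerate traces; 12 have nonzero weight after conditioning:
  (U=0, Y=1, Z=2, X=0, W=3) weight 1/144
  (U=0, Y=1, Z=2, X=1, W=3) weight 1/144
  (U=0, Y=1, Z=2, X=2, W=3) weight 1/144
  (U=0, Y=2, Z=2, X=0, W=4) weight 1/648
  (U=0, Y=2, Z=2, X=1, W=4) weight 1/648
  (U=0, Y=2, Z=2, X=2, W=4) weight 1/648
  (U=1, Y=1, Z=2, X=0, W=3) weight 1/72
  (U=1, Y=1, Z=2, X=1, W=3) weight 1/72
  … 4 more
Group by Y:
  weight(Y=1) = 1/16
  weight(Y=2) = 1/72
Total weight = 1/16 + 1/72 = 11/144
P(Y=1 | obs) = 1/16 / 11/144 = 9/11
P(Y=2 | obs) = 1/72 / 11/144 = 2/11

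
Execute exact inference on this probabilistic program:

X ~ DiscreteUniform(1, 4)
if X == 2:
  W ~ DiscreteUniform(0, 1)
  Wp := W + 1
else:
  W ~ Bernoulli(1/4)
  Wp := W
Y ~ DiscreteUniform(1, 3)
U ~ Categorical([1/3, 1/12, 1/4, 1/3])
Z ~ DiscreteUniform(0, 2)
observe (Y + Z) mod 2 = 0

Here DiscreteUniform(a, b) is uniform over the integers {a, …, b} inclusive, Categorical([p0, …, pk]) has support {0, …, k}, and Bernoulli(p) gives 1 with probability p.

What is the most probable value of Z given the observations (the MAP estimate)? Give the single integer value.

argmax_v P(Z = v | obs) = 1

Enumerate traces; 128 have nonzero weight after conditioning:
  (X=1, W=0, Y=1, U=0, Z=1) weight 1/144
  (X=1, W=0, Y=1, U=1, Z=1) weight 1/576
  (X=1, W=0, Y=1, U=2, Z=1) weight 1/192
  (X=1, W=0, Y=1, U=3, Z=1) weight 1/144
  (X=1, W=0, Y=2, U=0, Z=0) weight 1/144
  (X=1, W=0, Y=2, U=0, Z=2) weight 1/144
  (X=1, W=0, Y=2, U=1, Z=0) weight 1/576
  (X=1, W=0, Y=2, U=1, Z=2) weight 1/576
  … 120 more
Group by Z:
  weight(Z=0) = 1/9
  weight(Z=1) = 2/9
  weight(Z=2) = 1/9
Total weight = 1/9 + 2/9 + 1/9 = 4/9
P(Z=0 | obs) = 1/9 / 4/9 = 1/4
P(Z=1 | obs) = 2/9 / 4/9 = 1/2
P(Z=2 | obs) = 1/9 / 4/9 = 1/4
argmax = 1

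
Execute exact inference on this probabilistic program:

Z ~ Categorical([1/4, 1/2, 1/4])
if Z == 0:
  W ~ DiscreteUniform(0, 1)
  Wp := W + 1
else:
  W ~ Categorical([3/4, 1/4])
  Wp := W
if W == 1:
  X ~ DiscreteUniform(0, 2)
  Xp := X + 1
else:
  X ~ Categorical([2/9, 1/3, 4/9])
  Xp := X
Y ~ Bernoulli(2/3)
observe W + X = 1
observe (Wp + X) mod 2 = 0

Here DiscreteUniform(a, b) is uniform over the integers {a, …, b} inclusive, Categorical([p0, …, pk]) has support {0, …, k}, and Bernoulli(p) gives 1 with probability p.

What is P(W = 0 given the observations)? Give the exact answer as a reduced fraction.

P(W = 0 | obs) = 1/2

Enumerate traces; 4 have nonzero weight after conditioning:
  (Z=0, W=0, X=1, Y=0) weight 1/72
  (Z=0, W=0, X=1, Y=1) weight 1/36
  (Z=0, W=1, X=0, Y=0) weight 1/72
  (Z=0, W=1, X=0, Y=1) weight 1/36
Group by W:
  weight(W=0) = 1/24
  weight(W=1) = 1/24
Total weight = 1/24 + 1/24 = 1/12
P(W=0 | obs) = 1/24 / 1/12 = 1/2
P(W=1 | obs) = 1/24 / 1/12 = 1/2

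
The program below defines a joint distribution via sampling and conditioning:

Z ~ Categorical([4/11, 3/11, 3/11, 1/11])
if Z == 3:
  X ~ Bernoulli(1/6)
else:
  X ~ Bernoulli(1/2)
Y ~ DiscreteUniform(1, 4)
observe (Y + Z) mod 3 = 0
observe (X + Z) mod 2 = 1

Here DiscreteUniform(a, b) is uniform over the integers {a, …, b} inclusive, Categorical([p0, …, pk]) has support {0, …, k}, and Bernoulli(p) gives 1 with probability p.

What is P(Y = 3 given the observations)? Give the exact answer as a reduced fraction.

P(Y = 3 | obs) = 17/44

Enumerate traces; 5 have nonzero weight after conditioning:
  (Z=0, X=1, Y=3) weight 1/22
  (Z=1, X=0, Y=2) weight 3/88
  (Z=2, X=1, Y=1) weight 3/88
  (Z=2, X=1, Y=4) weight 3/88
  (Z=3, X=0, Y=3) weight 5/264
Group by Y:
  weight(Y=1) = 3/88
  weight(Y=2) = 3/88
  weight(Y=3) = 17/264
  weight(Y=4) = 3/88
Total weight = 3/88 + 3/88 + 17/264 + 3/88 = 1/6
P(Y=1 | obs) = 3/88 / 1/6 = 9/44
P(Y=2 | obs) = 3/88 / 1/6 = 9/44
P(Y=3 | obs) = 17/264 / 1/6 = 17/44
P(Y=4 | obs) = 3/88 / 1/6 = 9/44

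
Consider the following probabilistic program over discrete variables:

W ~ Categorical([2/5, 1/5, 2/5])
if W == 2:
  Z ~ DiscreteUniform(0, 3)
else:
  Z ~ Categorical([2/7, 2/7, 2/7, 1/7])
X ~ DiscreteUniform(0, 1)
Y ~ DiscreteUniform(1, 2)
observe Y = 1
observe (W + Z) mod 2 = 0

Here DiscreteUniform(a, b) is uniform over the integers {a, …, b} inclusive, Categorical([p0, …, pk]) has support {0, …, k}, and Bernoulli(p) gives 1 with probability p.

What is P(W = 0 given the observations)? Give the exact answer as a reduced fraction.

Enumerate traces; 12 have nonzero weight after conditioning:
  (W=0, Z=0, X=0, Y=1) weight 1/35
  (W=0, Z=0, X=1, Y=1) weight 1/35
  (W=0, Z=2, X=0, Y=1) weight 1/35
  (W=0, Z=2, X=1, Y=1) weight 1/35
  (W=1, Z=1, X=0, Y=1) weight 1/70
  (W=1, Z=1, X=1, Y=1) weight 1/70
  (W=1, Z=3, X=0, Y=1) weight 1/140
  (W=1, Z=3, X=1, Y=1) weight 1/140
  (W=2, Z=0, X=0, Y=1) weight 1/40
  … 3 more
Group by W:
  weight(W=0) = 4/35
  weight(W=1) = 3/70
  weight(W=2) = 1/10
Total weight = 4/35 + 3/70 + 1/10 = 9/35
P(W=0 | obs) = 4/35 / 9/35 = 4/9
P(W=1 | obs) = 3/70 / 9/35 = 1/6
P(W=2 | obs) = 1/10 / 9/35 = 7/18

P(W = 0 | obs) = 4/9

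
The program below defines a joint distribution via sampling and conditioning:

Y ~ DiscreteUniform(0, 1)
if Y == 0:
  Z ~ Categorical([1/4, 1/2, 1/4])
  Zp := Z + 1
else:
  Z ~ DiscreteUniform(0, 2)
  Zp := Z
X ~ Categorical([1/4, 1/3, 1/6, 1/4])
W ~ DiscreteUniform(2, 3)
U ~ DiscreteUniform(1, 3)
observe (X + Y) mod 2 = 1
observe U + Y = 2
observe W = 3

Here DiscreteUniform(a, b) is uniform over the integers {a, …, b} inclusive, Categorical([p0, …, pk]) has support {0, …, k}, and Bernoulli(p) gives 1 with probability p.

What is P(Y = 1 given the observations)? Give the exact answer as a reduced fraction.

P(Y = 1 | obs) = 5/12

Enumerate traces; 12 have nonzero weight after conditioning:
  (Y=0, Z=0, X=1, W=3, U=2) weight 1/144
  (Y=0, Z=0, X=3, W=3, U=2) weight 1/192
  (Y=0, Z=1, X=1, W=3, U=2) weight 1/72
  (Y=0, Z=1, X=3, W=3, U=2) weight 1/96
  (Y=0, Z=2, X=1, W=3, U=2) weight 1/144
  (Y=0, Z=2, X=3, W=3, U=2) weight 1/192
  (Y=1, Z=0, X=0, W=3, U=1) weight 1/144
  (Y=1, Z=0, X=2, W=3, U=1) weight 1/216
  … 4 more
Group by Y:
  weight(Y=0) = 7/144
  weight(Y=1) = 5/144
Total weight = 7/144 + 5/144 = 1/12
P(Y=0 | obs) = 7/144 / 1/12 = 7/12
P(Y=1 | obs) = 5/144 / 1/12 = 5/12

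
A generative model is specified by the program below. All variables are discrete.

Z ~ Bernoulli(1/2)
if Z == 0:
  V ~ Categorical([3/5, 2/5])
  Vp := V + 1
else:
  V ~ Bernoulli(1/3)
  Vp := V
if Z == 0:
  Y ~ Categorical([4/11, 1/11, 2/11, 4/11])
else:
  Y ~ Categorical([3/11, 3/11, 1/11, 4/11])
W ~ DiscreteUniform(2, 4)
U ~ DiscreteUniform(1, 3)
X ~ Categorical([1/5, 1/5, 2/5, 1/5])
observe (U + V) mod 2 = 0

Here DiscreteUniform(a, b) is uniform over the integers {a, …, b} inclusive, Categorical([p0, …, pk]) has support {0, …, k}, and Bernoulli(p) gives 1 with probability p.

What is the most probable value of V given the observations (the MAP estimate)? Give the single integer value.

argmax_v P(V = v | obs) = 1

Enumerate traces; 288 have nonzero weight after conditioning:
  (Z=0, V=0, Y=0, W=2, U=2, X=0) weight 2/825
  (Z=0, V=0, Y=0, W=2, U=2, X=1) weight 2/825
  (Z=0, V=0, Y=0, W=2, U=2, X=2) weight 4/825
  (Z=0, V=0, Y=0, W=2, U=2, X=3) weight 2/825
  (Z=0, V=0, Y=0, W=3, U=2, X=0) weight 2/825
  (Z=0, V=0, Y=0, W=3, U=2, X=1) weight 2/825
  (Z=0, V=0, Y=0, W=3, U=2, X=2) weight 4/825
  (Z=0, V=0, Y=0, W=3, U=2, X=3) weight 2/825
  (Z=0, V=1, Y=0, W=2, U=1, X=0) weight 4/2475
  … 279 more
Group by V:
  weight(V=0) = 19/90
  weight(V=1) = 11/45
Total weight = 19/90 + 11/45 = 41/90
P(V=0 | obs) = 19/90 / 41/90 = 19/41
P(V=1 | obs) = 11/45 / 41/90 = 22/41
argmax = 1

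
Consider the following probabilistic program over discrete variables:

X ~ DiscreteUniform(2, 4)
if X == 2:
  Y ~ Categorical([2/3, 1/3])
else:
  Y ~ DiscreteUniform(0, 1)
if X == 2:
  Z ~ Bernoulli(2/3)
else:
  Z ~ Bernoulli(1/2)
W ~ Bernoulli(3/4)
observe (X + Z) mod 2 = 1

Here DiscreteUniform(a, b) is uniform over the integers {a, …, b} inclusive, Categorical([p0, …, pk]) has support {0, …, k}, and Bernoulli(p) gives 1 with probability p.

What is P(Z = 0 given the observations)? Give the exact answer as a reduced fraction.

P(Z = 0 | obs) = 3/10

Enumerate traces; 12 have nonzero weight after conditioning:
  (X=2, Y=0, Z=1, W=0) weight 1/27
  (X=2, Y=0, Z=1, W=1) weight 1/9
  (X=2, Y=1, Z=1, W=0) weight 1/54
  (X=2, Y=1, Z=1, W=1) weight 1/18
  (X=3, Y=0, Z=0, W=0) weight 1/48
  (X=3, Y=0, Z=0, W=1) weight 1/16
  (X=3, Y=1, Z=0, W=0) weight 1/48
  (X=3, Y=1, Z=0, W=1) weight 1/16
  … 4 more
Group by Z:
  weight(Z=0) = 1/6
  weight(Z=1) = 7/18
Total weight = 1/6 + 7/18 = 5/9
P(Z=0 | obs) = 1/6 / 5/9 = 3/10
P(Z=1 | obs) = 7/18 / 5/9 = 7/10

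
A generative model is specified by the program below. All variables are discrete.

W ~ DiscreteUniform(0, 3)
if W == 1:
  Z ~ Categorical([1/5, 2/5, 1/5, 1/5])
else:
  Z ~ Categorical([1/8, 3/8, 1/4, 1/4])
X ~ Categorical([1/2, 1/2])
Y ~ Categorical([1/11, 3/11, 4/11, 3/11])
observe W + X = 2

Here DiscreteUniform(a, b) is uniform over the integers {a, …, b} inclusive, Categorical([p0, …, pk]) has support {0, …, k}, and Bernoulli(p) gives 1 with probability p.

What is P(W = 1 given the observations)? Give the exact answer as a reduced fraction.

P(W = 1 | obs) = 1/2

Enumerate traces; 32 have nonzero weight after conditioning:
  (W=1, Z=0, X=1, Y=0) weight 1/440
  (W=1, Z=0, X=1, Y=1) weight 3/440
  (W=1, Z=0, X=1, Y=2) weight 1/110
  (W=1, Z=0, X=1, Y=3) weight 3/440
  (W=1, Z=1, X=1, Y=0) weight 1/220
  (W=1, Z=1, X=1, Y=1) weight 3/220
  (W=1, Z=1, X=1, Y=2) weight 1/55
  (W=1, Z=1, X=1, Y=3) weight 3/220
  (W=2, Z=0, X=0, Y=0) weight 1/704
  … 23 more
Group by W:
  weight(W=1) = 1/8
  weight(W=2) = 1/8
Total weight = 1/8 + 1/8 = 1/4
P(W=1 | obs) = 1/8 / 1/4 = 1/2
P(W=2 | obs) = 1/8 / 1/4 = 1/2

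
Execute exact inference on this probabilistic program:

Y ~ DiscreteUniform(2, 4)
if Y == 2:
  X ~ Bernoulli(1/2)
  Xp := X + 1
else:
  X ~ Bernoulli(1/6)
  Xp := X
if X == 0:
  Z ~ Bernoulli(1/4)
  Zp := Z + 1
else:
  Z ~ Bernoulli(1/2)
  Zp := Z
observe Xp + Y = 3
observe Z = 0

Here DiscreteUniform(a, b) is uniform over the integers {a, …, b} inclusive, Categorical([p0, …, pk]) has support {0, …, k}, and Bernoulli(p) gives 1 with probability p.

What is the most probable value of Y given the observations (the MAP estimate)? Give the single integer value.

argmax_v P(Y = v | obs) = 3

Enumerate traces; 2 have nonzero weight after conditioning:
  (Y=2, X=0, Z=0) weight 1/8
  (Y=3, X=0, Z=0) weight 5/24
Group by Y:
  weight(Y=2) = 1/8
  weight(Y=3) = 5/24
Total weight = 1/8 + 5/24 = 1/3
P(Y=2 | obs) = 1/8 / 1/3 = 3/8
P(Y=3 | obs) = 5/24 / 1/3 = 5/8
argmax = 3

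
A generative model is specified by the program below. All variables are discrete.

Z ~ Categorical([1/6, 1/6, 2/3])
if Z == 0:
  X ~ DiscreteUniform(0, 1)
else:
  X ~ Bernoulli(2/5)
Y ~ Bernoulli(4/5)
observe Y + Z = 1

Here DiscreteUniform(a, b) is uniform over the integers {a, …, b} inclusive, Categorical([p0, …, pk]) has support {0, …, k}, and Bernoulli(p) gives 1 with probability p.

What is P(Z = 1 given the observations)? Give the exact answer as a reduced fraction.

Enumerate traces; 4 have nonzero weight after conditioning:
  (Z=0, X=0, Y=1) weight 1/15
  (Z=0, X=1, Y=1) weight 1/15
  (Z=1, X=0, Y=0) weight 1/50
  (Z=1, X=1, Y=0) weight 1/75
Group by Z:
  weight(Z=0) = 2/15
  weight(Z=1) = 1/30
Total weight = 2/15 + 1/30 = 1/6
P(Z=0 | obs) = 2/15 / 1/6 = 4/5
P(Z=1 | obs) = 1/30 / 1/6 = 1/5

P(Z = 1 | obs) = 1/5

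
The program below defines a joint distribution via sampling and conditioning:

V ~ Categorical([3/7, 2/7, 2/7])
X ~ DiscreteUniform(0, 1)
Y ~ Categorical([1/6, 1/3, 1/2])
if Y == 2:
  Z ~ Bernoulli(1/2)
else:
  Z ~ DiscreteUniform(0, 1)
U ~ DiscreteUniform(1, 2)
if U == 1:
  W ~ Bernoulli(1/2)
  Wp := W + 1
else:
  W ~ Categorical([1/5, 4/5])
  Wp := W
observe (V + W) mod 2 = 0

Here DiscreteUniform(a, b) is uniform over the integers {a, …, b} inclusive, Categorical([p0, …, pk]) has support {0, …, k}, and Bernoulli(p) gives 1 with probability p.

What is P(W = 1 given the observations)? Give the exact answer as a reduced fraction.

P(W = 1 | obs) = 26/61

Enumerate traces; 72 have nonzero weight after conditioning:
  (V=0, X=0, Y=0, Z=0, U=1, W=0) weight 1/224
  (V=0, X=0, Y=0, Z=0, U=2, W=0) weight 1/560
  (V=0, X=0, Y=0, Z=1, U=1, W=0) weight 1/224
  (V=0, X=0, Y=0, Z=1, U=2, W=0) weight 1/560
  (V=0, X=0, Y=1, Z=0, U=1, W=0) weight 1/112
  (V=0, X=0, Y=1, Z=0, U=2, W=0) weight 1/280
  (V=0, X=0, Y=1, Z=1, U=1, W=0) weight 1/112
  (V=0, X=0, Y=1, Z=1, U=2, W=0) weight 1/280
  (V=1, X=0, Y=0, Z=0, U=1, W=1) weight 1/336
  … 63 more
Group by W:
  weight(W=0) = 1/4
  weight(W=1) = 13/70
Total weight = 1/4 + 13/70 = 61/140
P(W=0 | obs) = 1/4 / 61/140 = 35/61
P(W=1 | obs) = 13/70 / 61/140 = 26/61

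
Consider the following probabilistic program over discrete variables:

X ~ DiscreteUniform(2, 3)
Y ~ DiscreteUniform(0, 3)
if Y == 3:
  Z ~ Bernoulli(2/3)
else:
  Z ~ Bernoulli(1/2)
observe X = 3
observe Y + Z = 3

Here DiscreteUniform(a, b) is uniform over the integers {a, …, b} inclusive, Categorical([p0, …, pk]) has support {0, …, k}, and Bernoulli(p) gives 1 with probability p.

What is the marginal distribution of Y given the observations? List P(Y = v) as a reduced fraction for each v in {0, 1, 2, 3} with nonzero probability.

Enumerate traces; 2 have nonzero weight after conditioning:
  (X=3, Y=2, Z=1) weight 1/16
  (X=3, Y=3, Z=0) weight 1/24
Group by Y:
  weight(Y=2) = 1/16
  weight(Y=3) = 1/24
Total weight = 1/16 + 1/24 = 5/48
P(Y=2 | obs) = 1/16 / 5/48 = 3/5
P(Y=3 | obs) = 1/24 / 5/48 = 2/5

P(Y=2) = 3/5, P(Y=3) = 2/5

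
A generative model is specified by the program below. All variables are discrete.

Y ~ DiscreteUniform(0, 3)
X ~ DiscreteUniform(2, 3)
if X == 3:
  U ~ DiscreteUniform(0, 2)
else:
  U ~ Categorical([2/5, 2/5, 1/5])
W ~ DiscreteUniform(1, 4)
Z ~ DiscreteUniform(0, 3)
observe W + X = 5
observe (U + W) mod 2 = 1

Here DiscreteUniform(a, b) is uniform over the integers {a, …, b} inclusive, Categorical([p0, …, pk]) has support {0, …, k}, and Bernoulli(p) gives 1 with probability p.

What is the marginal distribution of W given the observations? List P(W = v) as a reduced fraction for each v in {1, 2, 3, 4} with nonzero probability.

Enumerate traces; 48 have nonzero weight after conditioning:
  (Y=0, X=2, U=0, W=3, Z=0) weight 1/320
  (Y=0, X=2, U=0, W=3, Z=1) weight 1/320
  (Y=0, X=2, U=0, W=3, Z=2) weight 1/320
  (Y=0, X=2, U=0, W=3, Z=3) weight 1/320
  (Y=0, X=2, U=2, W=3, Z=0) weight 1/640
  (Y=0, X=2, U=2, W=3, Z=1) weight 1/640
  (Y=0, X=2, U=2, W=3, Z=2) weight 1/640
  (Y=0, X=2, U=2, W=3, Z=3) weight 1/640
  (Y=0, X=3, U=1, W=2, Z=0) weight 1/384
  … 39 more
Group by W:
  weight(W=2) = 1/24
  weight(W=3) = 3/40
Total weight = 1/24 + 3/40 = 7/60
P(W=2 | obs) = 1/24 / 7/60 = 5/14
P(W=3 | obs) = 3/40 / 7/60 = 9/14

P(W=2) = 5/14, P(W=3) = 9/14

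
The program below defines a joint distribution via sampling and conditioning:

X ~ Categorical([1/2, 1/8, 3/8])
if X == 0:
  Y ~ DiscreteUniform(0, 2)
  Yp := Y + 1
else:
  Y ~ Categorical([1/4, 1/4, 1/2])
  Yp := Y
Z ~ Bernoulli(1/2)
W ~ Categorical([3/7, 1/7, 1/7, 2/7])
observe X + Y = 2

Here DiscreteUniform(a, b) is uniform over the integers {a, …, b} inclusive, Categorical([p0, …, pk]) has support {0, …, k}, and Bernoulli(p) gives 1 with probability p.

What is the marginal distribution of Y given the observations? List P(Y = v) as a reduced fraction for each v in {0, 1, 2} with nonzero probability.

P(Y=0) = 9/28, P(Y=1) = 3/28, P(Y=2) = 4/7

Enumerate traces; 24 have nonzero weight after conditioning:
  (X=0, Y=2, Z=0, W=0) weight 1/28
  (X=0, Y=2, Z=0, W=1) weight 1/84
  (X=0, Y=2, Z=0, W=2) weight 1/84
  (X=0, Y=2, Z=0, W=3) weight 1/42
  (X=0, Y=2, Z=1, W=0) weight 1/28
  (X=0, Y=2, Z=1, W=1) weight 1/84
  (X=0, Y=2, Z=1, W=2) weight 1/84
  (X=0, Y=2, Z=1, W=3) weight 1/42
  (X=1, Y=1, Z=0, W=0) weight 3/448
  (X=2, Y=0, Z=0, W=0) weight 9/448
  … 14 more
Group by Y:
  weight(Y=0) = 3/32
  weight(Y=1) = 1/32
  weight(Y=2) = 1/6
Total weight = 3/32 + 1/32 + 1/6 = 7/24
P(Y=0 | obs) = 3/32 / 7/24 = 9/28
P(Y=1 | obs) = 1/32 / 7/24 = 3/28
P(Y=2 | obs) = 1/6 / 7/24 = 4/7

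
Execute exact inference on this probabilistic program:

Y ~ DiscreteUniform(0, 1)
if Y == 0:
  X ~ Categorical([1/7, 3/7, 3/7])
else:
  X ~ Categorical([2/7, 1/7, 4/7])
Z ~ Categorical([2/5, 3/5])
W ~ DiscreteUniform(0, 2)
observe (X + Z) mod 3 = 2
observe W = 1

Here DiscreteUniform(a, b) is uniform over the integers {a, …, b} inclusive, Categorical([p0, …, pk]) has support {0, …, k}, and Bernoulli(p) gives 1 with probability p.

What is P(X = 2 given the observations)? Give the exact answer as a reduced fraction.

Enumerate traces; 4 have nonzero weight after conditioning:
  (Y=0, X=1, Z=1, W=1) weight 3/70
  (Y=0, X=2, Z=0, W=1) weight 1/35
  (Y=1, X=1, Z=1, W=1) weight 1/70
  (Y=1, X=2, Z=0, W=1) weight 4/105
Group by X:
  weight(X=1) = 2/35
  weight(X=2) = 1/15
Total weight = 2/35 + 1/15 = 13/105
P(X=1 | obs) = 2/35 / 13/105 = 6/13
P(X=2 | obs) = 1/15 / 13/105 = 7/13

P(X = 2 | obs) = 7/13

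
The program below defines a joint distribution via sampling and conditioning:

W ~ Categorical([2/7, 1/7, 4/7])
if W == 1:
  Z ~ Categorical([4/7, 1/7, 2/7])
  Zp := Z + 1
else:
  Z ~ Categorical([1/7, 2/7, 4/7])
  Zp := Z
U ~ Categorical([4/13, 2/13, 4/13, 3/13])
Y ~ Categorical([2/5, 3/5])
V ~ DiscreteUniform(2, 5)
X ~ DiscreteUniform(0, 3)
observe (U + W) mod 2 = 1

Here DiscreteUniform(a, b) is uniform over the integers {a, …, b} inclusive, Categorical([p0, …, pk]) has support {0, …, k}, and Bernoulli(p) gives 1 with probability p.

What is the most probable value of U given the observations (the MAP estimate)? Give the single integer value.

Enumerate traces; 576 have nonzero weight after conditioning:
  (W=0, Z=0, U=1, Y=0, V=2, X=0) weight 1/6370
  (W=0, Z=0, U=1, Y=0, V=2, X=1) weight 1/6370
  (W=0, Z=0, U=1, Y=0, V=2, X=2) weight 1/6370
  (W=0, Z=0, U=1, Y=0, V=2, X=3) weight 1/6370
  (W=0, Z=0, U=1, Y=0, V=3, X=0) weight 1/6370
  (W=0, Z=0, U=1, Y=0, V=3, X=1) weight 1/6370
  (W=0, Z=0, U=1, Y=0, V=3, X=2) weight 1/6370
  (W=0, Z=0, U=1, Y=0, V=3, X=3) weight 1/6370
  (W=0, Z=0, U=3, Y=0, V=2, X=0) weight 3/12740
  (W=1, Z=0, U=0, Y=0, V=2, X=0) weight 2/3185
  … 566 more
Group by U:
  weight(U=0) = 4/91
  weight(U=1) = 12/91
  weight(U=2) = 4/91
  weight(U=3) = 18/91
Total weight = 4/91 + 12/91 + 4/91 + 18/91 = 38/91
P(U=0 | obs) = 4/91 / 38/91 = 2/19
P(U=1 | obs) = 12/91 / 38/91 = 6/19
P(U=2 | obs) = 4/91 / 38/91 = 2/19
P(U=3 | obs) = 18/91 / 38/91 = 9/19
argmax = 3

argmax_v P(U = v | obs) = 3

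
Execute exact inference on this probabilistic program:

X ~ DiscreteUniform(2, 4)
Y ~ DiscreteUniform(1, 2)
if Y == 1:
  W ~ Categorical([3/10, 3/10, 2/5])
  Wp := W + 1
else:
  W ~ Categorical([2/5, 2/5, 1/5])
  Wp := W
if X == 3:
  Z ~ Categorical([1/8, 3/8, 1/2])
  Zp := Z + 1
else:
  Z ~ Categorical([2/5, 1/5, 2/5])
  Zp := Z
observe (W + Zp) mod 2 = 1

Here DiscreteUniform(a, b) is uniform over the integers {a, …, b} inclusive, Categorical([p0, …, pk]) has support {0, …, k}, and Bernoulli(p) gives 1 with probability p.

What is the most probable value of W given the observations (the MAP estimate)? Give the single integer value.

argmax_v P(W = v | obs) = 1

Enumerate traces; 26 have nonzero weight after conditioning:
  (X=2, Y=1, W=0, Z=1) weight 1/100
  (X=2, Y=1, W=1, Z=0) weight 1/50
  (X=2, Y=1, W=1, Z=2) weight 1/50
  (X=2, Y=1, W=2, Z=1) weight 1/75
  (X=2, Y=2, W=0, Z=1) weight 1/75
  (X=2, Y=2, W=1, Z=0) weight 2/75
  (X=2, Y=2, W=1, Z=2) weight 2/75
  (X=2, Y=2, W=2, Z=1) weight 1/150
  … 18 more
Group by W:
  weight(W=0) = 287/2400
  weight(W=1) = 553/2400
  weight(W=2) = 41/400
Total weight = 287/2400 + 553/2400 + 41/400 = 181/400
P(W=0 | obs) = 287/2400 / 181/400 = 287/1086
P(W=1 | obs) = 553/2400 / 181/400 = 553/1086
P(W=2 | obs) = 41/400 / 181/400 = 41/181
argmax = 1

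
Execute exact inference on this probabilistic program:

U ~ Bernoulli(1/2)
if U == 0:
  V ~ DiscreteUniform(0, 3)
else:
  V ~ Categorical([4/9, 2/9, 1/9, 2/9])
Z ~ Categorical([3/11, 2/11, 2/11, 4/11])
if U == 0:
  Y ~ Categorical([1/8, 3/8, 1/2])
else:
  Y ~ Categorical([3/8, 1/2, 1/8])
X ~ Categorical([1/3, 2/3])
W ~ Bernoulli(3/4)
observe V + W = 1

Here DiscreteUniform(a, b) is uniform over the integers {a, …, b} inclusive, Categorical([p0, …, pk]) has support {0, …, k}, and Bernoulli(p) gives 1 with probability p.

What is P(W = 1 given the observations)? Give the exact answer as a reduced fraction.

Enumerate traces; 96 have nonzero weight after conditioning:
  (U=0, V=0, Z=0, Y=0, X=0, W=1) weight 3/2816
  (U=0, V=0, Z=0, Y=0, X=1, W=1) weight 3/1408
  (U=0, V=0, Z=0, Y=1, X=0, W=1) weight 9/2816
  (U=0, V=0, Z=0, Y=1, X=1, W=1) weight 9/1408
  (U=0, V=0, Z=0, Y=2, X=0, W=1) weight 3/704
  (U=0, V=0, Z=0, Y=2, X=1, W=1) weight 3/352
  (U=0, V=0, Z=1, Y=0, X=0, W=1) weight 1/1408
  (U=0, V=0, Z=1, Y=0, X=1, W=1) weight 1/704
  (U=0, V=1, Z=0, Y=0, X=0, W=0) weight 1/2816
  … 87 more
Group by W:
  weight(W=0) = 17/288
  weight(W=1) = 25/96
Total weight = 17/288 + 25/96 = 23/72
P(W=0 | obs) = 17/288 / 23/72 = 17/92
P(W=1 | obs) = 25/96 / 23/72 = 75/92

P(W = 1 | obs) = 75/92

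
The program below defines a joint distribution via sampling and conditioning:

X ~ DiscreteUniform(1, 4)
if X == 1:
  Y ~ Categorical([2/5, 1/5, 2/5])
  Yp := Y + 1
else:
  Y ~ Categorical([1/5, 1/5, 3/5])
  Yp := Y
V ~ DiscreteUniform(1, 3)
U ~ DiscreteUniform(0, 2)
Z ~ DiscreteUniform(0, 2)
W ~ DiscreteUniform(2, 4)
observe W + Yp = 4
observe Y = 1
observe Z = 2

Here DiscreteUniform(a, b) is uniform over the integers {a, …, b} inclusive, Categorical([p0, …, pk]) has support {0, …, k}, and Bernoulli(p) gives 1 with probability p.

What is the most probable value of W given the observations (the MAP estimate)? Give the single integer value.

argmax_v P(W = v | obs) = 3

Enumerate traces; 36 have nonzero weight after conditioning:
  (X=1, Y=1, V=1, U=0, Z=2, W=2) weight 1/1620
  (X=1, Y=1, V=1, U=1, Z=2, W=2) weight 1/1620
  (X=1, Y=1, V=1, U=2, Z=2, W=2) weight 1/1620
  (X=1, Y=1, V=2, U=0, Z=2, W=2) weight 1/1620
  (X=1, Y=1, V=2, U=1, Z=2, W=2) weight 1/1620
  (X=1, Y=1, V=2, U=2, Z=2, W=2) weight 1/1620
  (X=1, Y=1, V=3, U=0, Z=2, W=2) weight 1/1620
  (X=1, Y=1, V=3, U=1, Z=2, W=2) weight 1/1620
  (X=2, Y=1, V=1, U=0, Z=2, W=3) weight 1/1620
  … 27 more
Group by W:
  weight(W=2) = 1/180
  weight(W=3) = 1/60
Total weight = 1/180 + 1/60 = 1/45
P(W=2 | obs) = 1/180 / 1/45 = 1/4
P(W=3 | obs) = 1/60 / 1/45 = 3/4
argmax = 3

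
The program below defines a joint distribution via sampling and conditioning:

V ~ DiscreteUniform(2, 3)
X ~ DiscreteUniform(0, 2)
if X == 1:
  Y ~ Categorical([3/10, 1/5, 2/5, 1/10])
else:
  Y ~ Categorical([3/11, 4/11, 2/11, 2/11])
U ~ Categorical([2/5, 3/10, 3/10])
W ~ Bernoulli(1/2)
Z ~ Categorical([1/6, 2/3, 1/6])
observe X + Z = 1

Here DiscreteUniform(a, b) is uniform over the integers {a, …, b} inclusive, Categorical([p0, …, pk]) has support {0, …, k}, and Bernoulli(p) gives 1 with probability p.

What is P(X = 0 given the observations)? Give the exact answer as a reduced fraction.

Enumerate traces; 96 have nonzero weight after conditioning:
  (V=2, X=0, Y=0, U=0, W=0, Z=1) weight 1/165
  (V=2, X=0, Y=0, U=0, W=1, Z=1) weight 1/165
  (V=2, X=0, Y=0, U=1, W=0, Z=1) weight 1/220
  (V=2, X=0, Y=0, U=1, W=1, Z=1) weight 1/220
  (V=2, X=0, Y=0, U=2, W=0, Z=1) weight 1/220
  (V=2, X=0, Y=0, U=2, W=1, Z=1) weight 1/220
  (V=2, X=0, Y=1, U=0, W=0, Z=1) weight 4/495
  (V=2, X=0, Y=1, U=0, W=1, Z=1) weight 4/495
  (V=2, X=1, Y=0, U=0, W=0, Z=0) weight 1/600
  … 87 more
Group by X:
  weight(X=0) = 2/9
  weight(X=1) = 1/18
Total weight = 2/9 + 1/18 = 5/18
P(X=0 | obs) = 2/9 / 5/18 = 4/5
P(X=1 | obs) = 1/18 / 5/18 = 1/5

P(X = 0 | obs) = 4/5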